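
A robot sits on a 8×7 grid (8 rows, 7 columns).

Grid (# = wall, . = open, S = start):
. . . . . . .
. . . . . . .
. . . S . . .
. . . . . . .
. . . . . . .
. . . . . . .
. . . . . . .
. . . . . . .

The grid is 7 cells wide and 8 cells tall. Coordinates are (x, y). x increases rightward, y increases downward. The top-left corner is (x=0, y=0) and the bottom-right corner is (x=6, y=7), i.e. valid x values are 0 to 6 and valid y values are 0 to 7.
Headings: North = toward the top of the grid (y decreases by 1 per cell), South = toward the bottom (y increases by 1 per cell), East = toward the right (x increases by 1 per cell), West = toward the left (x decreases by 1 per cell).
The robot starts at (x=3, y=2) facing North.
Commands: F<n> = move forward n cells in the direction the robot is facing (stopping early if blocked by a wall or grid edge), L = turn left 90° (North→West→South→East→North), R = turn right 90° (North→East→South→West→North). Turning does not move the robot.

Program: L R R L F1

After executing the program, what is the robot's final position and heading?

Answer: Final position: (x=3, y=1), facing North

Derivation:
Start: (x=3, y=2), facing North
  L: turn left, now facing West
  R: turn right, now facing North
  R: turn right, now facing East
  L: turn left, now facing North
  F1: move forward 1, now at (x=3, y=1)
Final: (x=3, y=1), facing North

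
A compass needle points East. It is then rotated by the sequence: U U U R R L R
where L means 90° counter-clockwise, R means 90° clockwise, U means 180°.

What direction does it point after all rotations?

Answer: Final heading: East

Derivation:
Start: East
  U (U-turn (180°)) -> West
  U (U-turn (180°)) -> East
  U (U-turn (180°)) -> West
  R (right (90° clockwise)) -> North
  R (right (90° clockwise)) -> East
  L (left (90° counter-clockwise)) -> North
  R (right (90° clockwise)) -> East
Final: East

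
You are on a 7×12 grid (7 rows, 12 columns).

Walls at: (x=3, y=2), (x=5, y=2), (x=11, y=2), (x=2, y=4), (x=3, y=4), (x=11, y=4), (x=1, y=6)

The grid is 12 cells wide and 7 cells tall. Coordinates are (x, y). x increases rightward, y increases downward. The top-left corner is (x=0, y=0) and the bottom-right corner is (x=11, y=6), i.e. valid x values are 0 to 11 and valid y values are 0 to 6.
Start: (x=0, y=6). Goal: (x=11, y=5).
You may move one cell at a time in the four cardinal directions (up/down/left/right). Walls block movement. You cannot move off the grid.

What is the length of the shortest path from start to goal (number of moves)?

BFS from (x=0, y=6) until reaching (x=11, y=5):
  Distance 0: (x=0, y=6)
  Distance 1: (x=0, y=5)
  Distance 2: (x=0, y=4), (x=1, y=5)
  Distance 3: (x=0, y=3), (x=1, y=4), (x=2, y=5)
  Distance 4: (x=0, y=2), (x=1, y=3), (x=3, y=5), (x=2, y=6)
  Distance 5: (x=0, y=1), (x=1, y=2), (x=2, y=3), (x=4, y=5), (x=3, y=6)
  Distance 6: (x=0, y=0), (x=1, y=1), (x=2, y=2), (x=3, y=3), (x=4, y=4), (x=5, y=5), (x=4, y=6)
  Distance 7: (x=1, y=0), (x=2, y=1), (x=4, y=3), (x=5, y=4), (x=6, y=5), (x=5, y=6)
  Distance 8: (x=2, y=0), (x=3, y=1), (x=4, y=2), (x=5, y=3), (x=6, y=4), (x=7, y=5), (x=6, y=6)
  Distance 9: (x=3, y=0), (x=4, y=1), (x=6, y=3), (x=7, y=4), (x=8, y=5), (x=7, y=6)
  Distance 10: (x=4, y=0), (x=5, y=1), (x=6, y=2), (x=7, y=3), (x=8, y=4), (x=9, y=5), (x=8, y=6)
  Distance 11: (x=5, y=0), (x=6, y=1), (x=7, y=2), (x=8, y=3), (x=9, y=4), (x=10, y=5), (x=9, y=6)
  Distance 12: (x=6, y=0), (x=7, y=1), (x=8, y=2), (x=9, y=3), (x=10, y=4), (x=11, y=5), (x=10, y=6)  <- goal reached here
One shortest path (12 moves): (x=0, y=6) -> (x=0, y=5) -> (x=1, y=5) -> (x=2, y=5) -> (x=3, y=5) -> (x=4, y=5) -> (x=5, y=5) -> (x=6, y=5) -> (x=7, y=5) -> (x=8, y=5) -> (x=9, y=5) -> (x=10, y=5) -> (x=11, y=5)

Answer: Shortest path length: 12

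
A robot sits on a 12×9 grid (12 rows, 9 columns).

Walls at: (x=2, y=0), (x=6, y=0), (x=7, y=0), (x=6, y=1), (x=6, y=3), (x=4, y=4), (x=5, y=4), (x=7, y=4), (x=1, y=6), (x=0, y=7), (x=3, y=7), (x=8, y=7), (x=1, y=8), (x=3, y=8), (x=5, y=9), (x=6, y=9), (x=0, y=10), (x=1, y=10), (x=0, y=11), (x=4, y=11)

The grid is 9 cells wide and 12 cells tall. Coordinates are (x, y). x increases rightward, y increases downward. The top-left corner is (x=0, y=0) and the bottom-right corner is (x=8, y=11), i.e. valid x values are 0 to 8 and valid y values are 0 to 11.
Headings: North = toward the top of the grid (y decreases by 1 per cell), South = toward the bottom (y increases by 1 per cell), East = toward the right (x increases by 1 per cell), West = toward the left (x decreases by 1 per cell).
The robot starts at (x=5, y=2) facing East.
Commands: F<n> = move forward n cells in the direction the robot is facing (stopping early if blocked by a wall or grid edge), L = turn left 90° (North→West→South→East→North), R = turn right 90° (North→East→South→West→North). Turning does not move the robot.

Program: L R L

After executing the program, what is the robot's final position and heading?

Start: (x=5, y=2), facing East
  L: turn left, now facing North
  R: turn right, now facing East
  L: turn left, now facing North
Final: (x=5, y=2), facing North

Answer: Final position: (x=5, y=2), facing North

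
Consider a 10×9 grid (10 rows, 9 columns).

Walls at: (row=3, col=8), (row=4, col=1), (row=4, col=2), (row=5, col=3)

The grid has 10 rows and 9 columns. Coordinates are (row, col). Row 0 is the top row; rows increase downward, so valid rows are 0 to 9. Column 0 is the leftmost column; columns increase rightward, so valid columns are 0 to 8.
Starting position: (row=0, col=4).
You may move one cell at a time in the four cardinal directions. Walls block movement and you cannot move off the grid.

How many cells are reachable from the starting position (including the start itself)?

Answer: Reachable cells: 86

Derivation:
BFS flood-fill from (row=0, col=4):
  Distance 0: (row=0, col=4)
  Distance 1: (row=0, col=3), (row=0, col=5), (row=1, col=4)
  Distance 2: (row=0, col=2), (row=0, col=6), (row=1, col=3), (row=1, col=5), (row=2, col=4)
  Distance 3: (row=0, col=1), (row=0, col=7), (row=1, col=2), (row=1, col=6), (row=2, col=3), (row=2, col=5), (row=3, col=4)
  Distance 4: (row=0, col=0), (row=0, col=8), (row=1, col=1), (row=1, col=7), (row=2, col=2), (row=2, col=6), (row=3, col=3), (row=3, col=5), (row=4, col=4)
  Distance 5: (row=1, col=0), (row=1, col=8), (row=2, col=1), (row=2, col=7), (row=3, col=2), (row=3, col=6), (row=4, col=3), (row=4, col=5), (row=5, col=4)
  Distance 6: (row=2, col=0), (row=2, col=8), (row=3, col=1), (row=3, col=7), (row=4, col=6), (row=5, col=5), (row=6, col=4)
  Distance 7: (row=3, col=0), (row=4, col=7), (row=5, col=6), (row=6, col=3), (row=6, col=5), (row=7, col=4)
  Distance 8: (row=4, col=0), (row=4, col=8), (row=5, col=7), (row=6, col=2), (row=6, col=6), (row=7, col=3), (row=7, col=5), (row=8, col=4)
  Distance 9: (row=5, col=0), (row=5, col=2), (row=5, col=8), (row=6, col=1), (row=6, col=7), (row=7, col=2), (row=7, col=6), (row=8, col=3), (row=8, col=5), (row=9, col=4)
  Distance 10: (row=5, col=1), (row=6, col=0), (row=6, col=8), (row=7, col=1), (row=7, col=7), (row=8, col=2), (row=8, col=6), (row=9, col=3), (row=9, col=5)
  Distance 11: (row=7, col=0), (row=7, col=8), (row=8, col=1), (row=8, col=7), (row=9, col=2), (row=9, col=6)
  Distance 12: (row=8, col=0), (row=8, col=8), (row=9, col=1), (row=9, col=7)
  Distance 13: (row=9, col=0), (row=9, col=8)
Total reachable: 86 (grid has 86 open cells total)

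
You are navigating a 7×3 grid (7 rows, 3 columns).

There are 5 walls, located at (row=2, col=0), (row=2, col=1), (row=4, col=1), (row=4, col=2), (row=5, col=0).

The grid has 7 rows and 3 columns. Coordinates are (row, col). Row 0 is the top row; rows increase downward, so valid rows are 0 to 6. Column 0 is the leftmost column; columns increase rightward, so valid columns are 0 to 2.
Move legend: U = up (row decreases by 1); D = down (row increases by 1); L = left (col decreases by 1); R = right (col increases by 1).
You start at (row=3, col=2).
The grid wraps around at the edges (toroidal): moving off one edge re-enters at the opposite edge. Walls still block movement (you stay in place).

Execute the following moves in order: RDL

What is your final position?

Answer: Final position: (row=4, col=0)

Derivation:
Start: (row=3, col=2)
  R (right): (row=3, col=2) -> (row=3, col=0)
  D (down): (row=3, col=0) -> (row=4, col=0)
  L (left): blocked, stay at (row=4, col=0)
Final: (row=4, col=0)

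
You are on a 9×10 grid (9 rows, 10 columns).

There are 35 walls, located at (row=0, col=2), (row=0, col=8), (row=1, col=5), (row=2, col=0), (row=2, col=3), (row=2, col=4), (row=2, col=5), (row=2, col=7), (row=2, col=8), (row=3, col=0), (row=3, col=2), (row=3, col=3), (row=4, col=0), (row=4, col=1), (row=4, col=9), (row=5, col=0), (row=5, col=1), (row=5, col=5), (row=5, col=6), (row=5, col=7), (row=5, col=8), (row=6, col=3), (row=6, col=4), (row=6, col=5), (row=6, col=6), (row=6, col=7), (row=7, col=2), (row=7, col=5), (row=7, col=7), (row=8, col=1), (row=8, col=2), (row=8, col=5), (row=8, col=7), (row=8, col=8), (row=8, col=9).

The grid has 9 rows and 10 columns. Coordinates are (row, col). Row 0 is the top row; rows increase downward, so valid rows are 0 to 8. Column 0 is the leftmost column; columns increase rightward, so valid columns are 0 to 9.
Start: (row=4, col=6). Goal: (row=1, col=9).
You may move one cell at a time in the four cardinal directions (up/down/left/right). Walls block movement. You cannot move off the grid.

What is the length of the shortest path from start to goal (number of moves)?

BFS from (row=4, col=6) until reaching (row=1, col=9):
  Distance 0: (row=4, col=6)
  Distance 1: (row=3, col=6), (row=4, col=5), (row=4, col=7)
  Distance 2: (row=2, col=6), (row=3, col=5), (row=3, col=7), (row=4, col=4), (row=4, col=8)
  Distance 3: (row=1, col=6), (row=3, col=4), (row=3, col=8), (row=4, col=3), (row=5, col=4)
  Distance 4: (row=0, col=6), (row=1, col=7), (row=3, col=9), (row=4, col=2), (row=5, col=3)
  Distance 5: (row=0, col=5), (row=0, col=7), (row=1, col=8), (row=2, col=9), (row=5, col=2)
  Distance 6: (row=0, col=4), (row=1, col=9), (row=6, col=2)  <- goal reached here
One shortest path (6 moves): (row=4, col=6) -> (row=4, col=7) -> (row=4, col=8) -> (row=3, col=8) -> (row=3, col=9) -> (row=2, col=9) -> (row=1, col=9)

Answer: Shortest path length: 6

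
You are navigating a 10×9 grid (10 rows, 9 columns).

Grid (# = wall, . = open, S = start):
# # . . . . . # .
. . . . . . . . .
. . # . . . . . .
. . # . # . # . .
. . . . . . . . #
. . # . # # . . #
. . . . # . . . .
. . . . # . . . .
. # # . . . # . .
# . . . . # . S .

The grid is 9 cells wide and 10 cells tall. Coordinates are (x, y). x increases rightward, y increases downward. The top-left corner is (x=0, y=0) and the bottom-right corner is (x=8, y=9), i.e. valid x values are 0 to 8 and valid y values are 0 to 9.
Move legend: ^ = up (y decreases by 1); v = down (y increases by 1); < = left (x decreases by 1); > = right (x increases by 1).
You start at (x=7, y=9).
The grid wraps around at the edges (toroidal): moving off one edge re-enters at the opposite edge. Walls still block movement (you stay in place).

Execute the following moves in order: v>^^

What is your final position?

Start: (x=7, y=9)
  v (down): blocked, stay at (x=7, y=9)
  > (right): (x=7, y=9) -> (x=8, y=9)
  ^ (up): (x=8, y=9) -> (x=8, y=8)
  ^ (up): (x=8, y=8) -> (x=8, y=7)
Final: (x=8, y=7)

Answer: Final position: (x=8, y=7)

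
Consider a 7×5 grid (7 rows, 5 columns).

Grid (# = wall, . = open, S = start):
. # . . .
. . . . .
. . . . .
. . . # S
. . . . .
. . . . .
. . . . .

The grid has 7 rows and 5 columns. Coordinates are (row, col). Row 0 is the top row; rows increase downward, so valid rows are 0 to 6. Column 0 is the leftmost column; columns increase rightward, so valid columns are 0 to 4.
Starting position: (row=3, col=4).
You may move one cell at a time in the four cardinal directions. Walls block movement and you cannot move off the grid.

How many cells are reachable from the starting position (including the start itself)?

Answer: Reachable cells: 33

Derivation:
BFS flood-fill from (row=3, col=4):
  Distance 0: (row=3, col=4)
  Distance 1: (row=2, col=4), (row=4, col=4)
  Distance 2: (row=1, col=4), (row=2, col=3), (row=4, col=3), (row=5, col=4)
  Distance 3: (row=0, col=4), (row=1, col=3), (row=2, col=2), (row=4, col=2), (row=5, col=3), (row=6, col=4)
  Distance 4: (row=0, col=3), (row=1, col=2), (row=2, col=1), (row=3, col=2), (row=4, col=1), (row=5, col=2), (row=6, col=3)
  Distance 5: (row=0, col=2), (row=1, col=1), (row=2, col=0), (row=3, col=1), (row=4, col=0), (row=5, col=1), (row=6, col=2)
  Distance 6: (row=1, col=0), (row=3, col=0), (row=5, col=0), (row=6, col=1)
  Distance 7: (row=0, col=0), (row=6, col=0)
Total reachable: 33 (grid has 33 open cells total)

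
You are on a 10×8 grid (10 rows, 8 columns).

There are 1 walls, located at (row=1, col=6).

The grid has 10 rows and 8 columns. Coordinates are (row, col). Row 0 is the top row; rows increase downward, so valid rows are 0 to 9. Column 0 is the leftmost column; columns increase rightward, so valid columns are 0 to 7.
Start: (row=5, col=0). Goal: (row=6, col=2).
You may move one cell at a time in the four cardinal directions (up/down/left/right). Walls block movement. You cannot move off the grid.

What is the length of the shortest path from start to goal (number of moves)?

BFS from (row=5, col=0) until reaching (row=6, col=2):
  Distance 0: (row=5, col=0)
  Distance 1: (row=4, col=0), (row=5, col=1), (row=6, col=0)
  Distance 2: (row=3, col=0), (row=4, col=1), (row=5, col=2), (row=6, col=1), (row=7, col=0)
  Distance 3: (row=2, col=0), (row=3, col=1), (row=4, col=2), (row=5, col=3), (row=6, col=2), (row=7, col=1), (row=8, col=0)  <- goal reached here
One shortest path (3 moves): (row=5, col=0) -> (row=5, col=1) -> (row=5, col=2) -> (row=6, col=2)

Answer: Shortest path length: 3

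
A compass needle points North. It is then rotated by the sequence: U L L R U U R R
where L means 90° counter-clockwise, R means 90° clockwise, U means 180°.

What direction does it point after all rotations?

Start: North
  U (U-turn (180°)) -> South
  L (left (90° counter-clockwise)) -> East
  L (left (90° counter-clockwise)) -> North
  R (right (90° clockwise)) -> East
  U (U-turn (180°)) -> West
  U (U-turn (180°)) -> East
  R (right (90° clockwise)) -> South
  R (right (90° clockwise)) -> West
Final: West

Answer: Final heading: West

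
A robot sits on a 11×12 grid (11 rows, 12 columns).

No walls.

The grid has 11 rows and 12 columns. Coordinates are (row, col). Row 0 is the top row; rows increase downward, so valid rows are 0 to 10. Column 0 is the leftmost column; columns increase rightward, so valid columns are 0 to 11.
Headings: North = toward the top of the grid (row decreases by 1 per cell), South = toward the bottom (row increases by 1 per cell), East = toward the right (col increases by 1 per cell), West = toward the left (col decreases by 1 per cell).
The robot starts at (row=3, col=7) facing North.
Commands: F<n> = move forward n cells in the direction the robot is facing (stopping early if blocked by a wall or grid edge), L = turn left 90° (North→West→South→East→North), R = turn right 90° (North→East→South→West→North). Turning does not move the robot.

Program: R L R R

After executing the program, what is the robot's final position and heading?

Start: (row=3, col=7), facing North
  R: turn right, now facing East
  L: turn left, now facing North
  R: turn right, now facing East
  R: turn right, now facing South
Final: (row=3, col=7), facing South

Answer: Final position: (row=3, col=7), facing South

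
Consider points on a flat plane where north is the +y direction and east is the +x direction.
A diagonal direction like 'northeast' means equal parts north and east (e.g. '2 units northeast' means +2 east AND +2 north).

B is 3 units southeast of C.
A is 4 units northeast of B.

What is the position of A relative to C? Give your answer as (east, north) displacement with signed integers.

Answer: A is at (east=7, north=1) relative to C.

Derivation:
Place C at the origin (east=0, north=0).
  B is 3 units southeast of C: delta (east=+3, north=-3); B at (east=3, north=-3).
  A is 4 units northeast of B: delta (east=+4, north=+4); A at (east=7, north=1).
Therefore A relative to C: (east=7, north=1).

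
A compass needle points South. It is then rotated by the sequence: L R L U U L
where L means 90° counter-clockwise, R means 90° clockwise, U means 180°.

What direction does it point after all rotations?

Start: South
  L (left (90° counter-clockwise)) -> East
  R (right (90° clockwise)) -> South
  L (left (90° counter-clockwise)) -> East
  U (U-turn (180°)) -> West
  U (U-turn (180°)) -> East
  L (left (90° counter-clockwise)) -> North
Final: North

Answer: Final heading: North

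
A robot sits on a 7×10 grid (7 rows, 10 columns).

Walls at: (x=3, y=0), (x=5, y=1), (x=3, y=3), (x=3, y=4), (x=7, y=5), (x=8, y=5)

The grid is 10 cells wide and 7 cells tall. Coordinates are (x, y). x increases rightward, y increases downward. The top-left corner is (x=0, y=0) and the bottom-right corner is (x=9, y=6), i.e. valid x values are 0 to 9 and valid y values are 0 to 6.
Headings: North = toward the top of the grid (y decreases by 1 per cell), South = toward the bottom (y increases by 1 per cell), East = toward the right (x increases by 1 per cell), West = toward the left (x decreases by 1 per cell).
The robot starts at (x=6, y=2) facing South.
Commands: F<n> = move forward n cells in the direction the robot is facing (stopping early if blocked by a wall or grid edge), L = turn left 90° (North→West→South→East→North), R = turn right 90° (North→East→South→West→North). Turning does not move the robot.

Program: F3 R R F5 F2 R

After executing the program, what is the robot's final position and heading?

Start: (x=6, y=2), facing South
  F3: move forward 3, now at (x=6, y=5)
  R: turn right, now facing West
  R: turn right, now facing North
  F5: move forward 5, now at (x=6, y=0)
  F2: move forward 0/2 (blocked), now at (x=6, y=0)
  R: turn right, now facing East
Final: (x=6, y=0), facing East

Answer: Final position: (x=6, y=0), facing East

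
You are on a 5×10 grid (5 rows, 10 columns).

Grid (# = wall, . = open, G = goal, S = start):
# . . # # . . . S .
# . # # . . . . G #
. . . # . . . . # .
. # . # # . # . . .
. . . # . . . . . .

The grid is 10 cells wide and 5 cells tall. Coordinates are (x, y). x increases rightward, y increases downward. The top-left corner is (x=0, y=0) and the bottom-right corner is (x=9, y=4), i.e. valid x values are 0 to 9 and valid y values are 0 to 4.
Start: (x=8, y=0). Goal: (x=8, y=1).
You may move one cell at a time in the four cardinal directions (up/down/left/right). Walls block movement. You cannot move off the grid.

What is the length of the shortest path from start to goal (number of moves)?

Answer: Shortest path length: 1

Derivation:
BFS from (x=8, y=0) until reaching (x=8, y=1):
  Distance 0: (x=8, y=0)
  Distance 1: (x=7, y=0), (x=9, y=0), (x=8, y=1)  <- goal reached here
One shortest path (1 moves): (x=8, y=0) -> (x=8, y=1)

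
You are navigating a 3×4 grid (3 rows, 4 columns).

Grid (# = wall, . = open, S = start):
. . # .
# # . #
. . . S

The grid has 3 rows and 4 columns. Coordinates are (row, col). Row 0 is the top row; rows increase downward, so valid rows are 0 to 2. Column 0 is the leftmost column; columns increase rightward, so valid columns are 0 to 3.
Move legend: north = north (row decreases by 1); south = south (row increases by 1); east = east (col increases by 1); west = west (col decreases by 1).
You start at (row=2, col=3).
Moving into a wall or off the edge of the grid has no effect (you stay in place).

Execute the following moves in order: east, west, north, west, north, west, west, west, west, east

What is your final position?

Answer: Final position: (row=1, col=2)

Derivation:
Start: (row=2, col=3)
  east (east): blocked, stay at (row=2, col=3)
  west (west): (row=2, col=3) -> (row=2, col=2)
  north (north): (row=2, col=2) -> (row=1, col=2)
  west (west): blocked, stay at (row=1, col=2)
  north (north): blocked, stay at (row=1, col=2)
  [×4]west (west): blocked, stay at (row=1, col=2)
  east (east): blocked, stay at (row=1, col=2)
Final: (row=1, col=2)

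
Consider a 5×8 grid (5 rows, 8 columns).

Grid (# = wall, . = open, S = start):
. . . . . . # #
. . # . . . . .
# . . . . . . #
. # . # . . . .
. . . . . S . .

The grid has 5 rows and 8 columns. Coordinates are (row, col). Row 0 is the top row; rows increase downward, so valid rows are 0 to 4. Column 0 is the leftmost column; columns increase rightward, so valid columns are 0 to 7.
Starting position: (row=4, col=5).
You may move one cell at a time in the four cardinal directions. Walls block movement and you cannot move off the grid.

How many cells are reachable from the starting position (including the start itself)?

Answer: Reachable cells: 33

Derivation:
BFS flood-fill from (row=4, col=5):
  Distance 0: (row=4, col=5)
  Distance 1: (row=3, col=5), (row=4, col=4), (row=4, col=6)
  Distance 2: (row=2, col=5), (row=3, col=4), (row=3, col=6), (row=4, col=3), (row=4, col=7)
  Distance 3: (row=1, col=5), (row=2, col=4), (row=2, col=6), (row=3, col=7), (row=4, col=2)
  Distance 4: (row=0, col=5), (row=1, col=4), (row=1, col=6), (row=2, col=3), (row=3, col=2), (row=4, col=1)
  Distance 5: (row=0, col=4), (row=1, col=3), (row=1, col=7), (row=2, col=2), (row=4, col=0)
  Distance 6: (row=0, col=3), (row=2, col=1), (row=3, col=0)
  Distance 7: (row=0, col=2), (row=1, col=1)
  Distance 8: (row=0, col=1), (row=1, col=0)
  Distance 9: (row=0, col=0)
Total reachable: 33 (grid has 33 open cells total)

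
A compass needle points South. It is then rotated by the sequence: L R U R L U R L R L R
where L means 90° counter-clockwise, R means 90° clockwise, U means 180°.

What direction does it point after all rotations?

Start: South
  L (left (90° counter-clockwise)) -> East
  R (right (90° clockwise)) -> South
  U (U-turn (180°)) -> North
  R (right (90° clockwise)) -> East
  L (left (90° counter-clockwise)) -> North
  U (U-turn (180°)) -> South
  R (right (90° clockwise)) -> West
  L (left (90° counter-clockwise)) -> South
  R (right (90° clockwise)) -> West
  L (left (90° counter-clockwise)) -> South
  R (right (90° clockwise)) -> West
Final: West

Answer: Final heading: West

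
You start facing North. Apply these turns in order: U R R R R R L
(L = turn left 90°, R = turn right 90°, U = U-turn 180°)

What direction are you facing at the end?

Answer: Final heading: South

Derivation:
Start: North
  U (U-turn (180°)) -> South
  R (right (90° clockwise)) -> West
  R (right (90° clockwise)) -> North
  R (right (90° clockwise)) -> East
  R (right (90° clockwise)) -> South
  R (right (90° clockwise)) -> West
  L (left (90° counter-clockwise)) -> South
Final: South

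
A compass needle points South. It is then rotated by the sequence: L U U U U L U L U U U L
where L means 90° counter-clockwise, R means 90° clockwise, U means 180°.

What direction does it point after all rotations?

Start: South
  L (left (90° counter-clockwise)) -> East
  U (U-turn (180°)) -> West
  U (U-turn (180°)) -> East
  U (U-turn (180°)) -> West
  U (U-turn (180°)) -> East
  L (left (90° counter-clockwise)) -> North
  U (U-turn (180°)) -> South
  L (left (90° counter-clockwise)) -> East
  U (U-turn (180°)) -> West
  U (U-turn (180°)) -> East
  U (U-turn (180°)) -> West
  L (left (90° counter-clockwise)) -> South
Final: South

Answer: Final heading: South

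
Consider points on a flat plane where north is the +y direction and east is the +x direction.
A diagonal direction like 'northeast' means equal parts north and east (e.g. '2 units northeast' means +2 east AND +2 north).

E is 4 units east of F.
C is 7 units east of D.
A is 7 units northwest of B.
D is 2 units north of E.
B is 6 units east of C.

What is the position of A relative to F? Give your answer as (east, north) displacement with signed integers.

Place F at the origin (east=0, north=0).
  E is 4 units east of F: delta (east=+4, north=+0); E at (east=4, north=0).
  D is 2 units north of E: delta (east=+0, north=+2); D at (east=4, north=2).
  C is 7 units east of D: delta (east=+7, north=+0); C at (east=11, north=2).
  B is 6 units east of C: delta (east=+6, north=+0); B at (east=17, north=2).
  A is 7 units northwest of B: delta (east=-7, north=+7); A at (east=10, north=9).
Therefore A relative to F: (east=10, north=9).

Answer: A is at (east=10, north=9) relative to F.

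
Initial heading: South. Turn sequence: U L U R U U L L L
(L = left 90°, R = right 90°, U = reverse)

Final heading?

Answer: Final heading: West

Derivation:
Start: South
  U (U-turn (180°)) -> North
  L (left (90° counter-clockwise)) -> West
  U (U-turn (180°)) -> East
  R (right (90° clockwise)) -> South
  U (U-turn (180°)) -> North
  U (U-turn (180°)) -> South
  L (left (90° counter-clockwise)) -> East
  L (left (90° counter-clockwise)) -> North
  L (left (90° counter-clockwise)) -> West
Final: West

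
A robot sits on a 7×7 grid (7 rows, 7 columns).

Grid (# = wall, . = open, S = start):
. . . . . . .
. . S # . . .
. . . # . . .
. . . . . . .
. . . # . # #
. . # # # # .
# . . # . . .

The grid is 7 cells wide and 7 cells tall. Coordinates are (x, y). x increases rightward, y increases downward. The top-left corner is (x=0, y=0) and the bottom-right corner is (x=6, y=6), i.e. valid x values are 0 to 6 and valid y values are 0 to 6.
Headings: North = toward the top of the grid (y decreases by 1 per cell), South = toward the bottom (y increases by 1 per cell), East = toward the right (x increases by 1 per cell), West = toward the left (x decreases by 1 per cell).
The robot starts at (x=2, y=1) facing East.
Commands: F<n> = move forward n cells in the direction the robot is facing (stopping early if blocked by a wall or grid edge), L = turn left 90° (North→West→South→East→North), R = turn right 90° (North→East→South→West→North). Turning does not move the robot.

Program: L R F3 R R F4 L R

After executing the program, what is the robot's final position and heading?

Start: (x=2, y=1), facing East
  L: turn left, now facing North
  R: turn right, now facing East
  F3: move forward 0/3 (blocked), now at (x=2, y=1)
  R: turn right, now facing South
  R: turn right, now facing West
  F4: move forward 2/4 (blocked), now at (x=0, y=1)
  L: turn left, now facing South
  R: turn right, now facing West
Final: (x=0, y=1), facing West

Answer: Final position: (x=0, y=1), facing West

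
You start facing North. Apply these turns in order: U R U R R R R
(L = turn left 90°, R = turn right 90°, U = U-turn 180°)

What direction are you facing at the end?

Start: North
  U (U-turn (180°)) -> South
  R (right (90° clockwise)) -> West
  U (U-turn (180°)) -> East
  R (right (90° clockwise)) -> South
  R (right (90° clockwise)) -> West
  R (right (90° clockwise)) -> North
  R (right (90° clockwise)) -> East
Final: East

Answer: Final heading: East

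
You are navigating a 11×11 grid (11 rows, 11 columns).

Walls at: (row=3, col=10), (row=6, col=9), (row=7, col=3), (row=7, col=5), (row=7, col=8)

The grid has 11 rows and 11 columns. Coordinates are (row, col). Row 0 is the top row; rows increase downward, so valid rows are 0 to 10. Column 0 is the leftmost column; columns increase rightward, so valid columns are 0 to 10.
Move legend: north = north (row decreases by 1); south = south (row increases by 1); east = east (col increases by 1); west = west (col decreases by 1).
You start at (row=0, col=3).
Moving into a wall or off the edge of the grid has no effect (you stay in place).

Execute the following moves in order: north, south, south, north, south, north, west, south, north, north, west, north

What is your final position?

Answer: Final position: (row=0, col=1)

Derivation:
Start: (row=0, col=3)
  north (north): blocked, stay at (row=0, col=3)
  south (south): (row=0, col=3) -> (row=1, col=3)
  south (south): (row=1, col=3) -> (row=2, col=3)
  north (north): (row=2, col=3) -> (row=1, col=3)
  south (south): (row=1, col=3) -> (row=2, col=3)
  north (north): (row=2, col=3) -> (row=1, col=3)
  west (west): (row=1, col=3) -> (row=1, col=2)
  south (south): (row=1, col=2) -> (row=2, col=2)
  north (north): (row=2, col=2) -> (row=1, col=2)
  north (north): (row=1, col=2) -> (row=0, col=2)
  west (west): (row=0, col=2) -> (row=0, col=1)
  north (north): blocked, stay at (row=0, col=1)
Final: (row=0, col=1)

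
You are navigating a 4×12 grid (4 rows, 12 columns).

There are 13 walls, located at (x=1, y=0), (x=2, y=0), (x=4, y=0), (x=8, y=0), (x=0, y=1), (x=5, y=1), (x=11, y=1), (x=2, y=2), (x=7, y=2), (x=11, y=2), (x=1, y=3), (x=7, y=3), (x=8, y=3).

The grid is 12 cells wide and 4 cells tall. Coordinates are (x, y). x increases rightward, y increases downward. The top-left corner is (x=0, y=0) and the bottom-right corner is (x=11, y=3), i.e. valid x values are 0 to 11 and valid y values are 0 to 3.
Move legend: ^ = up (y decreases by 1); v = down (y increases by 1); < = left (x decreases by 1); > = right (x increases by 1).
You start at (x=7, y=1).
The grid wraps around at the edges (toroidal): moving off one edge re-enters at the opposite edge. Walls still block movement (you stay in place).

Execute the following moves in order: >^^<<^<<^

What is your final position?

Start: (x=7, y=1)
  > (right): (x=7, y=1) -> (x=8, y=1)
  ^ (up): blocked, stay at (x=8, y=1)
  ^ (up): blocked, stay at (x=8, y=1)
  < (left): (x=8, y=1) -> (x=7, y=1)
  < (left): (x=7, y=1) -> (x=6, y=1)
  ^ (up): (x=6, y=1) -> (x=6, y=0)
  < (left): (x=6, y=0) -> (x=5, y=0)
  < (left): blocked, stay at (x=5, y=0)
  ^ (up): (x=5, y=0) -> (x=5, y=3)
Final: (x=5, y=3)

Answer: Final position: (x=5, y=3)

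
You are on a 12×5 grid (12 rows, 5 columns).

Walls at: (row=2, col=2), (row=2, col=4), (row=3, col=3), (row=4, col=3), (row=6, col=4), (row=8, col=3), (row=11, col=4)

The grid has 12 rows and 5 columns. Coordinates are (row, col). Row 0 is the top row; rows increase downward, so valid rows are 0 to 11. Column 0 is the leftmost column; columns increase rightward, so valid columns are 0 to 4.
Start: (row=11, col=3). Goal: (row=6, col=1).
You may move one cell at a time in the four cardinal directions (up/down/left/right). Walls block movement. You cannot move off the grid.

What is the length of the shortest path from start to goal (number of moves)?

BFS from (row=11, col=3) until reaching (row=6, col=1):
  Distance 0: (row=11, col=3)
  Distance 1: (row=10, col=3), (row=11, col=2)
  Distance 2: (row=9, col=3), (row=10, col=2), (row=10, col=4), (row=11, col=1)
  Distance 3: (row=9, col=2), (row=9, col=4), (row=10, col=1), (row=11, col=0)
  Distance 4: (row=8, col=2), (row=8, col=4), (row=9, col=1), (row=10, col=0)
  Distance 5: (row=7, col=2), (row=7, col=4), (row=8, col=1), (row=9, col=0)
  Distance 6: (row=6, col=2), (row=7, col=1), (row=7, col=3), (row=8, col=0)
  Distance 7: (row=5, col=2), (row=6, col=1), (row=6, col=3), (row=7, col=0)  <- goal reached here
One shortest path (7 moves): (row=11, col=3) -> (row=11, col=2) -> (row=11, col=1) -> (row=10, col=1) -> (row=9, col=1) -> (row=8, col=1) -> (row=7, col=1) -> (row=6, col=1)

Answer: Shortest path length: 7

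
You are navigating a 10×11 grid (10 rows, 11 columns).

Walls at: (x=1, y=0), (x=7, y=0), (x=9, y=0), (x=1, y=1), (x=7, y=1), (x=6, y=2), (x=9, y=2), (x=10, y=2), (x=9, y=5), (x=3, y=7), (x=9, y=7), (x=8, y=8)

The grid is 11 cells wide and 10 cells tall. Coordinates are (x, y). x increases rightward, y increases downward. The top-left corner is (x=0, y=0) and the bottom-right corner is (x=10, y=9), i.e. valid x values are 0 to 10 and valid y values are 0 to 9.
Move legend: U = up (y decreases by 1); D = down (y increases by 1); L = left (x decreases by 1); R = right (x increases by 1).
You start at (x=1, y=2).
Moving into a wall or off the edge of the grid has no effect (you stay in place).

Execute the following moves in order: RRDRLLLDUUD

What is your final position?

Start: (x=1, y=2)
  R (right): (x=1, y=2) -> (x=2, y=2)
  R (right): (x=2, y=2) -> (x=3, y=2)
  D (down): (x=3, y=2) -> (x=3, y=3)
  R (right): (x=3, y=3) -> (x=4, y=3)
  L (left): (x=4, y=3) -> (x=3, y=3)
  L (left): (x=3, y=3) -> (x=2, y=3)
  L (left): (x=2, y=3) -> (x=1, y=3)
  D (down): (x=1, y=3) -> (x=1, y=4)
  U (up): (x=1, y=4) -> (x=1, y=3)
  U (up): (x=1, y=3) -> (x=1, y=2)
  D (down): (x=1, y=2) -> (x=1, y=3)
Final: (x=1, y=3)

Answer: Final position: (x=1, y=3)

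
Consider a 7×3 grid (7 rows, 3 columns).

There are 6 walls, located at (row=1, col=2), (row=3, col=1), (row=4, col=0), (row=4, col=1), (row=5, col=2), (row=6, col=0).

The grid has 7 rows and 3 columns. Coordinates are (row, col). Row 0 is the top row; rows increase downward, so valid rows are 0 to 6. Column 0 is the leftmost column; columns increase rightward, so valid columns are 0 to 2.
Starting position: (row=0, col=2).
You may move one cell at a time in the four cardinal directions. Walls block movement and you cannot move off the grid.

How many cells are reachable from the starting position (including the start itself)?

Answer: Reachable cells: 11

Derivation:
BFS flood-fill from (row=0, col=2):
  Distance 0: (row=0, col=2)
  Distance 1: (row=0, col=1)
  Distance 2: (row=0, col=0), (row=1, col=1)
  Distance 3: (row=1, col=0), (row=2, col=1)
  Distance 4: (row=2, col=0), (row=2, col=2)
  Distance 5: (row=3, col=0), (row=3, col=2)
  Distance 6: (row=4, col=2)
Total reachable: 11 (grid has 15 open cells total)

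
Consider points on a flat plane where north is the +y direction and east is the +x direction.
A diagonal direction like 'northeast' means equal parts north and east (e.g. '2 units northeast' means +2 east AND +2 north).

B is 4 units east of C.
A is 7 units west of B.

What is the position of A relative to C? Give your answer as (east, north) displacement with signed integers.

Place C at the origin (east=0, north=0).
  B is 4 units east of C: delta (east=+4, north=+0); B at (east=4, north=0).
  A is 7 units west of B: delta (east=-7, north=+0); A at (east=-3, north=0).
Therefore A relative to C: (east=-3, north=0).

Answer: A is at (east=-3, north=0) relative to C.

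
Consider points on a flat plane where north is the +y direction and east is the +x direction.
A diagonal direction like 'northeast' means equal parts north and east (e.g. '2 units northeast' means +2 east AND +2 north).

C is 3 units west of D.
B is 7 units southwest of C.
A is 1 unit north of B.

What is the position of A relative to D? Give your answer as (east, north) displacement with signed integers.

Place D at the origin (east=0, north=0).
  C is 3 units west of D: delta (east=-3, north=+0); C at (east=-3, north=0).
  B is 7 units southwest of C: delta (east=-7, north=-7); B at (east=-10, north=-7).
  A is 1 unit north of B: delta (east=+0, north=+1); A at (east=-10, north=-6).
Therefore A relative to D: (east=-10, north=-6).

Answer: A is at (east=-10, north=-6) relative to D.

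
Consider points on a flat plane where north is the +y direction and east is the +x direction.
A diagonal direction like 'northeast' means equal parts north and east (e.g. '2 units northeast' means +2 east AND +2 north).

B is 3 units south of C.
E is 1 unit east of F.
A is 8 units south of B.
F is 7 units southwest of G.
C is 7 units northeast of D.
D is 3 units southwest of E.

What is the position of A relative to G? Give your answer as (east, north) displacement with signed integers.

Place G at the origin (east=0, north=0).
  F is 7 units southwest of G: delta (east=-7, north=-7); F at (east=-7, north=-7).
  E is 1 unit east of F: delta (east=+1, north=+0); E at (east=-6, north=-7).
  D is 3 units southwest of E: delta (east=-3, north=-3); D at (east=-9, north=-10).
  C is 7 units northeast of D: delta (east=+7, north=+7); C at (east=-2, north=-3).
  B is 3 units south of C: delta (east=+0, north=-3); B at (east=-2, north=-6).
  A is 8 units south of B: delta (east=+0, north=-8); A at (east=-2, north=-14).
Therefore A relative to G: (east=-2, north=-14).

Answer: A is at (east=-2, north=-14) relative to G.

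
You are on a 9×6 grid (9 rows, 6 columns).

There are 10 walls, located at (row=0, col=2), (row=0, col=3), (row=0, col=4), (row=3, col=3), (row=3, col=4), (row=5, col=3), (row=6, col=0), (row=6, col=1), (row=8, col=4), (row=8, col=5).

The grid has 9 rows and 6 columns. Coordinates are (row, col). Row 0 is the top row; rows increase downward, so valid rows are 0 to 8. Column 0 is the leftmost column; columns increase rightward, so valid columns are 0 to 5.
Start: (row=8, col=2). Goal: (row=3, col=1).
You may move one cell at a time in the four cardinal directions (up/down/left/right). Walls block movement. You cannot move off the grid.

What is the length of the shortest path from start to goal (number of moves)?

BFS from (row=8, col=2) until reaching (row=3, col=1):
  Distance 0: (row=8, col=2)
  Distance 1: (row=7, col=2), (row=8, col=1), (row=8, col=3)
  Distance 2: (row=6, col=2), (row=7, col=1), (row=7, col=3), (row=8, col=0)
  Distance 3: (row=5, col=2), (row=6, col=3), (row=7, col=0), (row=7, col=4)
  Distance 4: (row=4, col=2), (row=5, col=1), (row=6, col=4), (row=7, col=5)
  Distance 5: (row=3, col=2), (row=4, col=1), (row=4, col=3), (row=5, col=0), (row=5, col=4), (row=6, col=5)
  Distance 6: (row=2, col=2), (row=3, col=1), (row=4, col=0), (row=4, col=4), (row=5, col=5)  <- goal reached here
One shortest path (6 moves): (row=8, col=2) -> (row=7, col=2) -> (row=6, col=2) -> (row=5, col=2) -> (row=5, col=1) -> (row=4, col=1) -> (row=3, col=1)

Answer: Shortest path length: 6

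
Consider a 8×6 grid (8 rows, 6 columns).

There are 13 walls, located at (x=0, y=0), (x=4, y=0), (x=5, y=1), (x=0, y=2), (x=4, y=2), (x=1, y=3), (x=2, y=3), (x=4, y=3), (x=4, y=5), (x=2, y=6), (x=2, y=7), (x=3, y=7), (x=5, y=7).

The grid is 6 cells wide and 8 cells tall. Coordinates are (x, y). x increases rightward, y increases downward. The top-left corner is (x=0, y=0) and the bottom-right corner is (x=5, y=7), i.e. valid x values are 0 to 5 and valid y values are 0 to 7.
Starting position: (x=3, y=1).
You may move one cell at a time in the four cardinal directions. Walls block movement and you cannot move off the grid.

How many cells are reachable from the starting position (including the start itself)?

Answer: Reachable cells: 34

Derivation:
BFS flood-fill from (x=3, y=1):
  Distance 0: (x=3, y=1)
  Distance 1: (x=3, y=0), (x=2, y=1), (x=4, y=1), (x=3, y=2)
  Distance 2: (x=2, y=0), (x=1, y=1), (x=2, y=2), (x=3, y=3)
  Distance 3: (x=1, y=0), (x=0, y=1), (x=1, y=2), (x=3, y=4)
  Distance 4: (x=2, y=4), (x=4, y=4), (x=3, y=5)
  Distance 5: (x=1, y=4), (x=5, y=4), (x=2, y=5), (x=3, y=6)
  Distance 6: (x=5, y=3), (x=0, y=4), (x=1, y=5), (x=5, y=5), (x=4, y=6)
  Distance 7: (x=5, y=2), (x=0, y=3), (x=0, y=5), (x=1, y=6), (x=5, y=6), (x=4, y=7)
  Distance 8: (x=0, y=6), (x=1, y=7)
  Distance 9: (x=0, y=7)
Total reachable: 34 (grid has 35 open cells total)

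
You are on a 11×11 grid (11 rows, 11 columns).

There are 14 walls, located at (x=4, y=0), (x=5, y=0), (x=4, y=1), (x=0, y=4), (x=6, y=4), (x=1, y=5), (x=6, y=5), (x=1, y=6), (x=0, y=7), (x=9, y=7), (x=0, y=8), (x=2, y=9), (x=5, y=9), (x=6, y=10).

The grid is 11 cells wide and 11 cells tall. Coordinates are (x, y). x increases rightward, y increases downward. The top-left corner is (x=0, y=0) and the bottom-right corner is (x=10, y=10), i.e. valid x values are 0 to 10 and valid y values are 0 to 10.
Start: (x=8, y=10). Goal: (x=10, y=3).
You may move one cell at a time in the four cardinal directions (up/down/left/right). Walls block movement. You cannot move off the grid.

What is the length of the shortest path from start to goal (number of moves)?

BFS from (x=8, y=10) until reaching (x=10, y=3):
  Distance 0: (x=8, y=10)
  Distance 1: (x=8, y=9), (x=7, y=10), (x=9, y=10)
  Distance 2: (x=8, y=8), (x=7, y=9), (x=9, y=9), (x=10, y=10)
  Distance 3: (x=8, y=7), (x=7, y=8), (x=9, y=8), (x=6, y=9), (x=10, y=9)
  Distance 4: (x=8, y=6), (x=7, y=7), (x=6, y=8), (x=10, y=8)
  Distance 5: (x=8, y=5), (x=7, y=6), (x=9, y=6), (x=6, y=7), (x=10, y=7), (x=5, y=8)
  Distance 6: (x=8, y=4), (x=7, y=5), (x=9, y=5), (x=6, y=6), (x=10, y=6), (x=5, y=7), (x=4, y=8)
  Distance 7: (x=8, y=3), (x=7, y=4), (x=9, y=4), (x=10, y=5), (x=5, y=6), (x=4, y=7), (x=3, y=8), (x=4, y=9)
  Distance 8: (x=8, y=2), (x=7, y=3), (x=9, y=3), (x=10, y=4), (x=5, y=5), (x=4, y=6), (x=3, y=7), (x=2, y=8), (x=3, y=9), (x=4, y=10)
  Distance 9: (x=8, y=1), (x=7, y=2), (x=9, y=2), (x=6, y=3), (x=10, y=3), (x=5, y=4), (x=4, y=5), (x=3, y=6), (x=2, y=7), (x=1, y=8), (x=3, y=10), (x=5, y=10)  <- goal reached here
One shortest path (9 moves): (x=8, y=10) -> (x=9, y=10) -> (x=10, y=10) -> (x=10, y=9) -> (x=10, y=8) -> (x=10, y=7) -> (x=10, y=6) -> (x=10, y=5) -> (x=10, y=4) -> (x=10, y=3)

Answer: Shortest path length: 9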